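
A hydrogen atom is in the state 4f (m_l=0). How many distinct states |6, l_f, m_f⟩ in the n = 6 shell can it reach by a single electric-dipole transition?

6

E1 requires Δl = ±1, so l_f ∈ {2, 4}; with 0 ≤ l_f ≤ n_f−1 = 5, the allowed l_f values are {2, 4}.
For l_f = 2: m_f ∈ {m_i−1, m_i, m_i+1} ∩ [−2, 2] = {-1, 0, 1} → 3 states.
For l_f = 4: m_f ∈ {m_i−1, m_i, m_i+1} ∩ [−4, 4] = {-1, 0, 1} → 3 states.
Total: 6.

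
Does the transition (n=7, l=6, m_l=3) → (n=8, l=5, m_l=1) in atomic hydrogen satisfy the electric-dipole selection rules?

forbidden

Initial l = 6, final l = 5, so Δl = -1. E1 requires Δl = ±1: ✓.
Δm_l = 1 − (3) = -2. E1 requires Δm_l = 0, ±1: ✗.
The transition is electric-dipole forbidden.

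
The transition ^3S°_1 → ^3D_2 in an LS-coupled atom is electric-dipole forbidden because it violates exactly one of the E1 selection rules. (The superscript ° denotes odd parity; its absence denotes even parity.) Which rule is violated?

the ΔL = 0, ±1 rule

Initial level: S=1, L=0, J=1, parity odd. Final level: S=1, L=2, J=2, parity even.
ΔJ = 0, ±1 (not J=0↔0): J: 1 → 2, ΔJ = +1 — ok.
Parity must change: odd → even — ok.
ΔS = 0: S: 1 → 1 — ok.
ΔL = 0, ±1 (not L=0↔0): L: 0 → 2, ΔL = +2 — fails.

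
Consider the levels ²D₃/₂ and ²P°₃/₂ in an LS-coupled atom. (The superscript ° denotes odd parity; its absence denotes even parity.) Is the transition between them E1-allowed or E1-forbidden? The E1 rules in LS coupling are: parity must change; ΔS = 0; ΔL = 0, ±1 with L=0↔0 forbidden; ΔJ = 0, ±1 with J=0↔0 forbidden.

allowed

Reading off the term symbols: S 1/2→1/2, L 2→1, J 3/2→3/2, parity even→odd.
ΔS = 0: S: 1/2 → 1/2 — satisfied.
ΔL = 0, ±1 (not L=0↔0): L: 2 → 1, ΔL = -1 — satisfied.
ΔJ = 0, ±1 (not J=0↔0): J: 3/2 → 3/2, ΔJ = +0 — satisfied.
Parity must change: even → odd — satisfied.
All four E1 rules are satisfied.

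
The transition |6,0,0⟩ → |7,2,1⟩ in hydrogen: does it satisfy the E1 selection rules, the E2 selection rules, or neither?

Δl = 2 − 0 = +2; l_i + l_f = 2.
Δm_l = +1.
E1 (Δl = ±1, |Δm_l| ≤ 1): not satisfied.
E2 (Δl = 0,±2, l_i+l_f ≥ 2, |Δm_l| ≤ 2): satisfied.

E2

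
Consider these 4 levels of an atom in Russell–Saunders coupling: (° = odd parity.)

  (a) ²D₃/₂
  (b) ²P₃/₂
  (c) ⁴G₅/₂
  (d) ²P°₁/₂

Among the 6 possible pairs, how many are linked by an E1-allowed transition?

(a)–(b): forbidden (parity).
(a)–(c): forbidden (parity, ΔS, ΔL).
(a)–(d): allowed.
(b)–(c): forbidden (parity, ΔS, ΔL).
(b)–(d): allowed.
(c)–(d): forbidden (ΔS, ΔL, ΔJ).
Allowed pairs: 2 of 6.

2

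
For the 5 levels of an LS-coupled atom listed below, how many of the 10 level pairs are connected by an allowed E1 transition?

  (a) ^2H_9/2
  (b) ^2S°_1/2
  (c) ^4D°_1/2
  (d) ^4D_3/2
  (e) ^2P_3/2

(a)–(b): forbidden (ΔL, ΔJ).
(a)–(c): forbidden (ΔS, ΔL, ΔJ).
(a)–(d): forbidden (parity, ΔS, ΔL, ΔJ).
(a)–(e): forbidden (parity, ΔL, ΔJ).
(b)–(c): forbidden (parity, ΔS, ΔL).
(b)–(d): forbidden (ΔS, ΔL).
(b)–(e): allowed.
(c)–(d): allowed.
(c)–(e): forbidden (ΔS).
(d)–(e): forbidden (parity, ΔS).
Allowed pairs: 2 of 10.

2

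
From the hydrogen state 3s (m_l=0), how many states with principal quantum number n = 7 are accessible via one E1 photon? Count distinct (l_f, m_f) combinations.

3

E1 requires Δl = ±1, so l_f ∈ {-1, 1}; with 0 ≤ l_f ≤ n_f−1 = 6, the allowed l_f values are {1}.
For l_f = 1: m_f ∈ {m_i−1, m_i, m_i+1} ∩ [−1, 1] = {-1, 0, 1} → 3 states.
Total: 3.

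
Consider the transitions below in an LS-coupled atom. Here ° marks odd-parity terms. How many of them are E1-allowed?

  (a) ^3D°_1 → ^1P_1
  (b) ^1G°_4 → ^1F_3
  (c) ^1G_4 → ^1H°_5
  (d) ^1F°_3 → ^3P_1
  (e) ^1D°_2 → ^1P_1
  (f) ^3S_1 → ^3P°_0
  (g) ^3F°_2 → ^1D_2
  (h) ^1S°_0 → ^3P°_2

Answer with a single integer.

4

(a) forbidden (ΔS fails)
(b) allowed
(c) allowed
(d) forbidden (ΔS, ΔL, ΔJ fail)
(e) allowed
(f) allowed
(g) forbidden (ΔS fails)
(h) forbidden (parity, ΔS, ΔJ fail)
Total allowed: 4 of 8.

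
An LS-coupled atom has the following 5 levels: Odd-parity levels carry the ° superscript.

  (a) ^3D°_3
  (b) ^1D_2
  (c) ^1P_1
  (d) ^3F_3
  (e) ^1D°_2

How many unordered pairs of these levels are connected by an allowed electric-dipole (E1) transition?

3

(a)–(b): forbidden (ΔS).
(a)–(c): forbidden (ΔS, ΔJ).
(a)–(d): allowed.
(a)–(e): forbidden (parity, ΔS).
(b)–(c): forbidden (parity).
(b)–(d): forbidden (parity, ΔS).
(b)–(e): allowed.
(c)–(d): forbidden (parity, ΔS, ΔL, ΔJ).
(c)–(e): allowed.
(d)–(e): forbidden (ΔS).
Allowed pairs: 3 of 10.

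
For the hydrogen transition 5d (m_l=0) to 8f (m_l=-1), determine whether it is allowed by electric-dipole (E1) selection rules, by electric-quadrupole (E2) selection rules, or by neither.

E1

Δl = 3 − 2 = +1; l_i + l_f = 5.
Δm_l = -1.
E1 (Δl = ±1, |Δm_l| ≤ 1): satisfied.
E2 (Δl = 0,±2, l_i+l_f ≥ 2, |Δm_l| ≤ 2): not satisfied.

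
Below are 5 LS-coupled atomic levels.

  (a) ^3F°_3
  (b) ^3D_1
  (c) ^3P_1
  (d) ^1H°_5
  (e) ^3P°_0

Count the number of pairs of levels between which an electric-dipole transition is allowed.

2

(a)–(b): forbidden (ΔJ).
(a)–(c): forbidden (ΔL, ΔJ).
(a)–(d): forbidden (parity, ΔS, ΔL, ΔJ).
(a)–(e): forbidden (parity, ΔL, ΔJ).
(b)–(c): forbidden (parity).
(b)–(d): forbidden (ΔS, ΔL, ΔJ).
(b)–(e): allowed.
(c)–(d): forbidden (ΔS, ΔL, ΔJ).
(c)–(e): allowed.
(d)–(e): forbidden (parity, ΔS, ΔL, ΔJ).
Allowed pairs: 2 of 10.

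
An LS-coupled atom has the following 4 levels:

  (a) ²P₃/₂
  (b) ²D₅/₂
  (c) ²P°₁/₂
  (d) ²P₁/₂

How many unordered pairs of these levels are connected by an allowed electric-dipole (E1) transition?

2

(a)–(b): forbidden (parity).
(a)–(c): allowed.
(a)–(d): forbidden (parity).
(b)–(c): forbidden (ΔJ).
(b)–(d): forbidden (parity, ΔJ).
(c)–(d): allowed.
Allowed pairs: 2 of 6.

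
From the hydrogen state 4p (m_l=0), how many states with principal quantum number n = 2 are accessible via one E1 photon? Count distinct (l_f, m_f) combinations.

E1 requires Δl = ±1, so l_f ∈ {0, 2}; with 0 ≤ l_f ≤ n_f−1 = 1, the allowed l_f values are {0}.
For l_f = 0: m_f ∈ {m_i−1, m_i, m_i+1} ∩ [−0, 0] = {0} → 1 state.
Total: 1.

1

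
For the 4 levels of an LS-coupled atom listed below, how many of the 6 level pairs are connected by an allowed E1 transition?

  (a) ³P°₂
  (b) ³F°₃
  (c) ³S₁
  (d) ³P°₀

(a)–(b): forbidden (parity, ΔL).
(a)–(c): allowed.
(a)–(d): forbidden (parity, ΔJ).
(b)–(c): forbidden (ΔL, ΔJ).
(b)–(d): forbidden (parity, ΔL, ΔJ).
(c)–(d): allowed.
Allowed pairs: 2 of 6.

2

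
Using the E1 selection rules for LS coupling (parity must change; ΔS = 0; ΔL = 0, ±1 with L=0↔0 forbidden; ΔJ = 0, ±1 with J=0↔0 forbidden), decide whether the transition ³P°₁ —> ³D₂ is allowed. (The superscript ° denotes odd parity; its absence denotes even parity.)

Reading off the term symbols: S 1→1, L 1→2, J 1→2, parity odd→even.
Parity must change: odd → even — ✓.
ΔS = 0: S: 1 → 1 — ✓.
ΔL = 0, ±1 (not L=0↔0): L: 1 → 2, ΔL = +1 — ✓.
ΔJ = 0, ±1 (not J=0↔0): J: 1 → 2, ΔJ = +1 — ✓.
All four E1 rules are satisfied.

allowed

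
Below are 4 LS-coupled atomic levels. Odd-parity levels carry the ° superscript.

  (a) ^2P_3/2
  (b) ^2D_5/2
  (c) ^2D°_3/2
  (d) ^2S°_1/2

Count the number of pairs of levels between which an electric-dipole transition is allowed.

3

(a)–(b): forbidden (parity).
(a)–(c): allowed.
(a)–(d): allowed.
(b)–(c): allowed.
(b)–(d): forbidden (ΔL, ΔJ).
(c)–(d): forbidden (parity, ΔL).
Allowed pairs: 3 of 6.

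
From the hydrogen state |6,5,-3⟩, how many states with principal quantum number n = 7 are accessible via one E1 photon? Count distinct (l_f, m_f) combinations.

E1 requires Δl = ±1, so l_f ∈ {4, 6}; with 0 ≤ l_f ≤ n_f−1 = 6, the allowed l_f values are {4, 6}.
For l_f = 4: m_f ∈ {m_i−1, m_i, m_i+1} ∩ [−4, 4] = {-4, -3, -2} → 3 states.
For l_f = 6: m_f ∈ {m_i−1, m_i, m_i+1} ∩ [−6, 6] = {-4, -3, -2} → 3 states.
Total: 6.

6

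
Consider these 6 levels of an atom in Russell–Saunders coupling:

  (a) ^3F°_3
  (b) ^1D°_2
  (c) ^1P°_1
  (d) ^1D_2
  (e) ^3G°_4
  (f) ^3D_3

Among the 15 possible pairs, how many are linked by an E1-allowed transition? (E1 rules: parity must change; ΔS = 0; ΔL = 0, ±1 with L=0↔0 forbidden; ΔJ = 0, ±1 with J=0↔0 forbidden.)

3

(a)–(b): forbidden (parity, ΔS).
(a)–(c): forbidden (parity, ΔS, ΔL, ΔJ).
(a)–(d): forbidden (ΔS).
(a)–(e): forbidden (parity).
(a)–(f): allowed.
(b)–(c): forbidden (parity).
(b)–(d): allowed.
(b)–(e): forbidden (parity, ΔS, ΔL, ΔJ).
(b)–(f): forbidden (ΔS).
(c)–(d): allowed.
(c)–(e): forbidden (parity, ΔS, ΔL, ΔJ).
(c)–(f): forbidden (ΔS, ΔJ).
(d)–(e): forbidden (ΔS, ΔL, ΔJ).
(d)–(f): forbidden (parity, ΔS).
(e)–(f): forbidden (ΔL).
Allowed pairs: 3 of 15.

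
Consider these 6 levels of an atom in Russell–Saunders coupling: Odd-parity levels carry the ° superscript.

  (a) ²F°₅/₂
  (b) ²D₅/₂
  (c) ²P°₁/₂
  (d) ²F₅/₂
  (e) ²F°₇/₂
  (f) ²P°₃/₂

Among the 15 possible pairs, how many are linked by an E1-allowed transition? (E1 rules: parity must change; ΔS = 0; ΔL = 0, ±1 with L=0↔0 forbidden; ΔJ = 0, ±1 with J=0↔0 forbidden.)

5

(a)–(b): allowed.
(a)–(c): forbidden (parity, ΔL, ΔJ).
(a)–(d): allowed.
(a)–(e): forbidden (parity).
(a)–(f): forbidden (parity, ΔL).
(b)–(c): forbidden (ΔJ).
(b)–(d): forbidden (parity).
(b)–(e): allowed.
(b)–(f): allowed.
(c)–(d): forbidden (ΔL, ΔJ).
(c)–(e): forbidden (parity, ΔL, ΔJ).
(c)–(f): forbidden (parity).
(d)–(e): allowed.
(d)–(f): forbidden (ΔL).
(e)–(f): forbidden (parity, ΔL, ΔJ).
Allowed pairs: 5 of 15.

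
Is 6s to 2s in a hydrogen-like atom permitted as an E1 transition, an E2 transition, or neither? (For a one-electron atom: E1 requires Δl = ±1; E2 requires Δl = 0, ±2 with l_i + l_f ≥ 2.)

neither

Δl = 0 − 0 = +0; l_i + l_f = 0.
E1 (Δl = ±1): not satisfied.
E2 (Δl = 0,±2, l_i+l_f ≥ 2): not satisfied.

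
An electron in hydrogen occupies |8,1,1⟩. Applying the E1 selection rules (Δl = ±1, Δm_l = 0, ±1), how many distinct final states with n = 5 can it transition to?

4

E1 requires Δl = ±1, so l_f ∈ {0, 2}; with 0 ≤ l_f ≤ n_f−1 = 4, the allowed l_f values are {0, 2}.
For l_f = 0: m_f ∈ {m_i−1, m_i, m_i+1} ∩ [−0, 0] = {0} → 1 state.
For l_f = 2: m_f ∈ {m_i−1, m_i, m_i+1} ∩ [−2, 2] = {0, 1, 2} → 3 states.
Total: 4.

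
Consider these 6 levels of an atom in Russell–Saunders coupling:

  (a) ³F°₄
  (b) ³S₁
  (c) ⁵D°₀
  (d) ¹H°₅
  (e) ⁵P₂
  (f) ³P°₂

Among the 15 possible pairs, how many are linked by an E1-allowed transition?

1

(a)–(b): forbidden (ΔL, ΔJ).
(a)–(c): forbidden (parity, ΔS, ΔJ).
(a)–(d): forbidden (parity, ΔS, ΔL).
(a)–(e): forbidden (ΔS, ΔL, ΔJ).
(a)–(f): forbidden (parity, ΔL, ΔJ).
(b)–(c): forbidden (ΔS, ΔL).
(b)–(d): forbidden (ΔS, ΔL, ΔJ).
(b)–(e): forbidden (parity, ΔS).
(b)–(f): allowed.
(c)–(d): forbidden (parity, ΔS, ΔL, ΔJ).
(c)–(e): forbidden (ΔJ).
(c)–(f): forbidden (parity, ΔS, ΔJ).
(d)–(e): forbidden (ΔS, ΔL, ΔJ).
(d)–(f): forbidden (parity, ΔS, ΔL, ΔJ).
(e)–(f): forbidden (ΔS).
Allowed pairs: 1 of 15.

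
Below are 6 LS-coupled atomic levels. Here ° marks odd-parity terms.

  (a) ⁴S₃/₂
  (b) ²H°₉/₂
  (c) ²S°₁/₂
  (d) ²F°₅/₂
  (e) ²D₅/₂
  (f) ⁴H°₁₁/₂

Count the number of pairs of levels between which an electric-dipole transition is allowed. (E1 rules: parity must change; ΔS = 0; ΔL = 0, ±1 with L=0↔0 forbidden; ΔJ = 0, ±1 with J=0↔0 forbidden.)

(a)–(b): forbidden (ΔS, ΔL, ΔJ).
(a)–(c): forbidden (ΔS, ΔL).
(a)–(d): forbidden (ΔS, ΔL).
(a)–(e): forbidden (parity, ΔS, ΔL).
(a)–(f): forbidden (ΔL, ΔJ).
(b)–(c): forbidden (parity, ΔL, ΔJ).
(b)–(d): forbidden (parity, ΔL, ΔJ).
(b)–(e): forbidden (ΔL, ΔJ).
(b)–(f): forbidden (parity, ΔS).
(c)–(d): forbidden (parity, ΔL, ΔJ).
(c)–(e): forbidden (ΔL, ΔJ).
(c)–(f): forbidden (parity, ΔS, ΔL, ΔJ).
(d)–(e): allowed.
(d)–(f): forbidden (parity, ΔS, ΔL, ΔJ).
(e)–(f): forbidden (ΔS, ΔL, ΔJ).
Allowed pairs: 1 of 15.

1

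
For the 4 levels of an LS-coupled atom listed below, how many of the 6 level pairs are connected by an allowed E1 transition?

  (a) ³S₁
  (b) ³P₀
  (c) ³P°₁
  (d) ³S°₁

(a)–(b): forbidden (parity).
(a)–(c): allowed.
(a)–(d): forbidden (ΔL).
(b)–(c): allowed.
(b)–(d): allowed.
(c)–(d): forbidden (parity).
Allowed pairs: 3 of 6.

3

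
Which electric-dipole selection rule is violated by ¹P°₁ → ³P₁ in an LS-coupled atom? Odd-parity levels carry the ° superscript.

Reading off the term symbols: S 0→1, L 1→1, J 1→1, parity odd→even.
Parity must change: odd → even — ok.
ΔS = 0: S: 0 → 1 — fails.
ΔL = 0, ±1 (not L=0↔0): L: 1 → 1, ΔL = +0 — ok.
ΔJ = 0, ±1 (not J=0↔0): J: 1 → 1, ΔJ = +0 — ok.

the ΔS = 0 rule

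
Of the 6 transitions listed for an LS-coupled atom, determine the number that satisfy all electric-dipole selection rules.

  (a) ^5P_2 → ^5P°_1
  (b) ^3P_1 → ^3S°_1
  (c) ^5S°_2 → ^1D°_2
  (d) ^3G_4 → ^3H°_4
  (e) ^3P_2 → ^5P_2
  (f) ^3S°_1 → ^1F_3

3

(a) allowed
(b) allowed
(c) forbidden (parity, ΔS, ΔL fail)
(d) allowed
(e) forbidden (parity, ΔS fail)
(f) forbidden (ΔS, ΔL, ΔJ fail)
Total allowed: 3 of 6.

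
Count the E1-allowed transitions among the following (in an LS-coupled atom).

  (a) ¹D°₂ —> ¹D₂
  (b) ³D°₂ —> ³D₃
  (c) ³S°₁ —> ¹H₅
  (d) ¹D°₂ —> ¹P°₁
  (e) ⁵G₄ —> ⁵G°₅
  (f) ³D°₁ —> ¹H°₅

3

(a) allowed
(b) allowed
(c) forbidden (ΔS, ΔL, ΔJ fail)
(d) forbidden (parity fails)
(e) allowed
(f) forbidden (parity, ΔS, ΔL, ΔJ fail)
Total allowed: 3 of 6.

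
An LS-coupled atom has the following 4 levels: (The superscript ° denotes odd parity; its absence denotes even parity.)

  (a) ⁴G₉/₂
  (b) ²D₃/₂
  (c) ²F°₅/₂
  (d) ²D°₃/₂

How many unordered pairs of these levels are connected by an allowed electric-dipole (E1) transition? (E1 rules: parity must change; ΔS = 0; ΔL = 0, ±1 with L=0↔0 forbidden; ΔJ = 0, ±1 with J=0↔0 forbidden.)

(a)–(b): forbidden (parity, ΔS, ΔL, ΔJ).
(a)–(c): forbidden (ΔS, ΔJ).
(a)–(d): forbidden (ΔS, ΔL, ΔJ).
(b)–(c): allowed.
(b)–(d): allowed.
(c)–(d): forbidden (parity).
Allowed pairs: 2 of 6.

2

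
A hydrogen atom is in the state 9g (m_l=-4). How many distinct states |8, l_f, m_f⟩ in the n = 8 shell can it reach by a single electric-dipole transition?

4

E1 requires Δl = ±1, so l_f ∈ {3, 5}; with 0 ≤ l_f ≤ n_f−1 = 7, the allowed l_f values are {3, 5}.
For l_f = 3: m_f ∈ {m_i−1, m_i, m_i+1} ∩ [−3, 3] = {-3} → 1 state.
For l_f = 5: m_f ∈ {m_i−1, m_i, m_i+1} ∩ [−5, 5] = {-5, -4, -3} → 3 states.
Total: 4.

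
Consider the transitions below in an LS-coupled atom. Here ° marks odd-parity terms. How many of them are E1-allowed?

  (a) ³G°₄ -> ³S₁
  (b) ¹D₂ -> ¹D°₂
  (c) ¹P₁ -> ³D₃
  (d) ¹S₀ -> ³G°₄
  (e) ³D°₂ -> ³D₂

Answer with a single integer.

(a) forbidden (ΔL, ΔJ fail)
(b) allowed
(c) forbidden (parity, ΔS, ΔJ fail)
(d) forbidden (ΔS, ΔL, ΔJ fail)
(e) allowed
Total allowed: 2 of 5.

2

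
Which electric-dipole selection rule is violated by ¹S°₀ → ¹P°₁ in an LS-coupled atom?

Parity must change: odd → odd — fails.
ΔS = 0: S: 0 → 0 — passes.
ΔL = 0, ±1 (not L=0↔0): L: 0 → 1, ΔL = +1 — passes.
ΔJ = 0, ±1 (not J=0↔0): J: 0 → 1, ΔJ = +1 — passes.

parity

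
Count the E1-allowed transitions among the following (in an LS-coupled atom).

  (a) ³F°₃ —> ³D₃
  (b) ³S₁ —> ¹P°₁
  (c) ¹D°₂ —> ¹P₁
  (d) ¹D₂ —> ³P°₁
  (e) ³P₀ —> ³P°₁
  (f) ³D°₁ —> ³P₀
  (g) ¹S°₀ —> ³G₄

4

(a) allowed
(b) forbidden (ΔS fails)
(c) allowed
(d) forbidden (ΔS fails)
(e) allowed
(f) allowed
(g) forbidden (ΔS, ΔL, ΔJ fail)
Total allowed: 4 of 7.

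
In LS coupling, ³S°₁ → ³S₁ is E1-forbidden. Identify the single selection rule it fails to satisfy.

Reading off the term symbols: S 1→1, L 0→0, J 1→1, parity odd→even.
ΔL = 0, ±1 (not L=0↔0): L: 0 → 0, ΔL = +0 — fails.
ΔS = 0: S: 1 → 1 — passes.
ΔJ = 0, ±1 (not J=0↔0): J: 1 → 1, ΔJ = +0 — passes.
Parity must change: odd → even — passes.

the L=0 ↔ L=0 exclusion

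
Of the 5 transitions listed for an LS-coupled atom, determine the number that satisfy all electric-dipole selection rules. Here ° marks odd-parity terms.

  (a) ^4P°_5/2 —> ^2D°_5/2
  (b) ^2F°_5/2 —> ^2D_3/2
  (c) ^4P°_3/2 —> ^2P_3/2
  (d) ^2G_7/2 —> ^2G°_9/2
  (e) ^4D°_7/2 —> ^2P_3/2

2

(a) forbidden (parity, ΔS fail)
(b) allowed
(c) forbidden (ΔS fails)
(d) allowed
(e) forbidden (ΔS, ΔJ fail)
Total allowed: 2 of 5.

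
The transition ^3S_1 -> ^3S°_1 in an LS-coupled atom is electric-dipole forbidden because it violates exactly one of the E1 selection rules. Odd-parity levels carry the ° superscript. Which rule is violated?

the L=0 ↔ L=0 exclusion

Initial level: S=1, L=0, J=1, parity even. Final level: S=1, L=0, J=1, parity odd.
ΔS = 0: S: 1 → 1 — satisfied.
Parity must change: even → odd — satisfied.
ΔL = 0, ±1 (not L=0↔0): L: 0 → 0, ΔL = +0 — violated.
ΔJ = 0, ±1 (not J=0↔0): J: 1 → 1, ΔJ = +0 — satisfied.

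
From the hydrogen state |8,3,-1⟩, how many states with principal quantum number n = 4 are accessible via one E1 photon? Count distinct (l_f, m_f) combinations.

3

E1 requires Δl = ±1, so l_f ∈ {2, 4}; with 0 ≤ l_f ≤ n_f−1 = 3, the allowed l_f values are {2}.
For l_f = 2: m_f ∈ {m_i−1, m_i, m_i+1} ∩ [−2, 2] = {-2, -1, 0} → 3 states.
Total: 3.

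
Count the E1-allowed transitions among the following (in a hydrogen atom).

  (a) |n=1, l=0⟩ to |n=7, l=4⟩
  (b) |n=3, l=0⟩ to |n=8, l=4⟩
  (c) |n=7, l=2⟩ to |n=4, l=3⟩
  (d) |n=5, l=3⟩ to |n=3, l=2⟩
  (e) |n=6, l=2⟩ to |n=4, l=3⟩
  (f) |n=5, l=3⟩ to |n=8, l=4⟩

(a) forbidden — Δl = +4 (E1 requires Δl = ±1)
(b) forbidden — Δl = +4 (E1 requires Δl = ±1)
(c) allowed
(d) allowed
(e) allowed
(f) allowed
Total allowed: 4 of 6.

4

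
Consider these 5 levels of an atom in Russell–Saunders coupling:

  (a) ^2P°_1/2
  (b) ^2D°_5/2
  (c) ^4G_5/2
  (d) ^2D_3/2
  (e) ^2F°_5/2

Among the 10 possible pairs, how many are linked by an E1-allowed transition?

3

(a)–(b): forbidden (parity, ΔJ).
(a)–(c): forbidden (ΔS, ΔL, ΔJ).
(a)–(d): allowed.
(a)–(e): forbidden (parity, ΔL, ΔJ).
(b)–(c): forbidden (ΔS, ΔL).
(b)–(d): allowed.
(b)–(e): forbidden (parity).
(c)–(d): forbidden (parity, ΔS, ΔL).
(c)–(e): forbidden (ΔS).
(d)–(e): allowed.
Allowed pairs: 3 of 10.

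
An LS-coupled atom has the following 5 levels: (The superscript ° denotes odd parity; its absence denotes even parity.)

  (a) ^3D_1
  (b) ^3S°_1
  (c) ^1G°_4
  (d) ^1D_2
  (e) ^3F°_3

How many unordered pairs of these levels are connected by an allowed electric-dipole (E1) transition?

(a)–(b): forbidden (ΔL).
(a)–(c): forbidden (ΔS, ΔL, ΔJ).
(a)–(d): forbidden (parity, ΔS).
(a)–(e): forbidden (ΔJ).
(b)–(c): forbidden (parity, ΔS, ΔL, ΔJ).
(b)–(d): forbidden (ΔS, ΔL).
(b)–(e): forbidden (parity, ΔL, ΔJ).
(c)–(d): forbidden (ΔL, ΔJ).
(c)–(e): forbidden (parity, ΔS).
(d)–(e): forbidden (ΔS).
Allowed pairs: 0 of 10.

0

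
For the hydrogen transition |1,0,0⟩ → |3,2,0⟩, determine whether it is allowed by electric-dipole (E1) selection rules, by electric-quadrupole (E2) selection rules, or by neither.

Δl = 2 − 0 = +2; l_i + l_f = 2.
Δm_l = +0.
E1 (Δl = ±1, |Δm_l| ≤ 1): not satisfied.
E2 (Δl = 0,±2, l_i+l_f ≥ 2, |Δm_l| ≤ 2): satisfied.

E2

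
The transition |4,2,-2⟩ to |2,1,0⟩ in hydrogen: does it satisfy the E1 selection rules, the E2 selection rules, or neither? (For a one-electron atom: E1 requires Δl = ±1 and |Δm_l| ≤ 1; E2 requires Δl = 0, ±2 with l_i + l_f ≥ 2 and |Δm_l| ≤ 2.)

neither

Δl = 1 − 2 = -1; l_i + l_f = 3.
Δm_l = +2.
E1 (Δl = ±1, |Δm_l| ≤ 1): not satisfied.
E2 (Δl = 0,±2, l_i+l_f ≥ 2, |Δm_l| ≤ 2): not satisfied.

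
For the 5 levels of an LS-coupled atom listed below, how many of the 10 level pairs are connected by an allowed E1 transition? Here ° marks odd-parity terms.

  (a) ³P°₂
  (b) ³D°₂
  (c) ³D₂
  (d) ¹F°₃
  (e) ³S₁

(a)–(b): forbidden (parity).
(a)–(c): allowed.
(a)–(d): forbidden (parity, ΔS, ΔL).
(a)–(e): allowed.
(b)–(c): allowed.
(b)–(d): forbidden (parity, ΔS).
(b)–(e): forbidden (ΔL).
(c)–(d): forbidden (ΔS).
(c)–(e): forbidden (parity, ΔL).
(d)–(e): forbidden (ΔS, ΔL, ΔJ).
Allowed pairs: 3 of 10.

3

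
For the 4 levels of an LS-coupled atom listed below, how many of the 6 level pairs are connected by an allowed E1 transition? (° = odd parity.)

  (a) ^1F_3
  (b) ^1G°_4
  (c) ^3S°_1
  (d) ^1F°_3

2

(a)–(b): allowed.
(a)–(c): forbidden (ΔS, ΔL, ΔJ).
(a)–(d): allowed.
(b)–(c): forbidden (parity, ΔS, ΔL, ΔJ).
(b)–(d): forbidden (parity).
(c)–(d): forbidden (parity, ΔS, ΔL, ΔJ).
Allowed pairs: 2 of 6.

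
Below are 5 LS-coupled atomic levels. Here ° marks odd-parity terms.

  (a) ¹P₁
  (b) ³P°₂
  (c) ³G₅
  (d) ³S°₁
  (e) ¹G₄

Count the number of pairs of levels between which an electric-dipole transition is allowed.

(a)–(b): forbidden (ΔS).
(a)–(c): forbidden (parity, ΔS, ΔL, ΔJ).
(a)–(d): forbidden (ΔS).
(a)–(e): forbidden (parity, ΔL, ΔJ).
(b)–(c): forbidden (ΔL, ΔJ).
(b)–(d): forbidden (parity).
(b)–(e): forbidden (ΔS, ΔL, ΔJ).
(c)–(d): forbidden (ΔL, ΔJ).
(c)–(e): forbidden (parity, ΔS).
(d)–(e): forbidden (ΔS, ΔL, ΔJ).
Allowed pairs: 0 of 10.

0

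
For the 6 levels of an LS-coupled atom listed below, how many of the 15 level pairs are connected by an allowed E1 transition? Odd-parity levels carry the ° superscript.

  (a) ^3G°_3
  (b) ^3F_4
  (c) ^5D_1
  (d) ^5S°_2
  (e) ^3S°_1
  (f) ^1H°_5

1

(a)–(b): allowed.
(a)–(c): forbidden (ΔS, ΔL, ΔJ).
(a)–(d): forbidden (parity, ΔS, ΔL).
(a)–(e): forbidden (parity, ΔL, ΔJ).
(a)–(f): forbidden (parity, ΔS, ΔJ).
(b)–(c): forbidden (parity, ΔS, ΔJ).
(b)–(d): forbidden (ΔS, ΔL, ΔJ).
(b)–(e): forbidden (ΔL, ΔJ).
(b)–(f): forbidden (ΔS, ΔL).
(c)–(d): forbidden (ΔL).
(c)–(e): forbidden (ΔS, ΔL).
(c)–(f): forbidden (ΔS, ΔL, ΔJ).
(d)–(e): forbidden (parity, ΔS, ΔL).
(d)–(f): forbidden (parity, ΔS, ΔL, ΔJ).
(e)–(f): forbidden (parity, ΔS, ΔL, ΔJ).
Allowed pairs: 1 of 15.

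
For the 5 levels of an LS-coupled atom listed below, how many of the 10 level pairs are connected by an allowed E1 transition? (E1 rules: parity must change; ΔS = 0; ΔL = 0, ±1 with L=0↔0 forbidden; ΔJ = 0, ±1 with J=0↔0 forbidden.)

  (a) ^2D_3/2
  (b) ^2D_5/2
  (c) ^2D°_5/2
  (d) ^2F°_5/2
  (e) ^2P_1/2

(a)–(b): forbidden (parity).
(a)–(c): allowed.
(a)–(d): allowed.
(a)–(e): forbidden (parity).
(b)–(c): allowed.
(b)–(d): allowed.
(b)–(e): forbidden (parity, ΔJ).
(c)–(d): forbidden (parity).
(c)–(e): forbidden (ΔJ).
(d)–(e): forbidden (ΔL, ΔJ).
Allowed pairs: 4 of 10.

4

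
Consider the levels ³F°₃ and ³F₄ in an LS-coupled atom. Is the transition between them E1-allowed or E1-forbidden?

Initial level: S=1, L=3, J=3, parity odd. Final level: S=1, L=3, J=4, parity even.
Parity must change: odd → even — ok.
ΔS = 0: S: 1 → 1 — ok.
ΔL = 0, ±1 (not L=0↔0): L: 3 → 3, ΔL = +0 — ok.
ΔJ = 0, ±1 (not J=0↔0): J: 3 → 4, ΔJ = +1 — ok.
All four E1 rules are satisfied.

allowed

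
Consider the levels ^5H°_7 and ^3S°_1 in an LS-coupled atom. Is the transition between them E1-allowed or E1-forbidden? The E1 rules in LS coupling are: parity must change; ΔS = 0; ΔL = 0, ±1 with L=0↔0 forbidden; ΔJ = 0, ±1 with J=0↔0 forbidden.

Parity must change: odd → odd — fails.
ΔS = 0: S: 2 → 1 — fails.
ΔL = 0, ±1 (not L=0↔0): L: 5 → 0, ΔL = -5 — fails.
ΔJ = 0, ±1 (not J=0↔0): J: 7 → 1, ΔJ = -6 — fails.
Rule(s) violated: parity, ΔS, ΔL, ΔJ.

forbidden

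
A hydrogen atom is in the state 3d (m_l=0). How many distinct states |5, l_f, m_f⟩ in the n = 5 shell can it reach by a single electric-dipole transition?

6

E1 requires Δl = ±1, so l_f ∈ {1, 3}; with 0 ≤ l_f ≤ n_f−1 = 4, the allowed l_f values are {1, 3}.
For l_f = 1: m_f ∈ {m_i−1, m_i, m_i+1} ∩ [−1, 1] = {-1, 0, 1} → 3 states.
For l_f = 3: m_f ∈ {m_i−1, m_i, m_i+1} ∩ [−3, 3] = {-1, 0, 1} → 3 states.
Total: 6.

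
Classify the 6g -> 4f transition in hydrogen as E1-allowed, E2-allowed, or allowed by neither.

E1

Δl = 3 − 4 = -1; l_i + l_f = 7.
E1 (Δl = ±1): satisfied.
E2 (Δl = 0,±2, l_i+l_f ≥ 2): not satisfied.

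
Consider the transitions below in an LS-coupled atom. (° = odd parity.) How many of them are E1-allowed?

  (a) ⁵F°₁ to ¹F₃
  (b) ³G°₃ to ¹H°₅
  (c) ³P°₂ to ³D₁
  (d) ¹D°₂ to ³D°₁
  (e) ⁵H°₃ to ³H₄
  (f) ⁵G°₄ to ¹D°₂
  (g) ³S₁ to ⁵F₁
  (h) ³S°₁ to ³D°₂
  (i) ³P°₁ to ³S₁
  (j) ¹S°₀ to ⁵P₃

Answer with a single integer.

2

(a) forbidden (ΔS, ΔJ fail)
(b) forbidden (parity, ΔS, ΔJ fail)
(c) allowed
(d) forbidden (parity, ΔS fail)
(e) forbidden (ΔS fails)
(f) forbidden (parity, ΔS, ΔL, ΔJ fail)
(g) forbidden (parity, ΔS, ΔL fail)
(h) forbidden (parity, ΔL fail)
(i) allowed
(j) forbidden (ΔS, ΔJ fail)
Total allowed: 2 of 10.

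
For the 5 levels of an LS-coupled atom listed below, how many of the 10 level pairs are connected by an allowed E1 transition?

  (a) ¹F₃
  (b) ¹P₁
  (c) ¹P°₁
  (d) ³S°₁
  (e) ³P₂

2

(a)–(b): forbidden (parity, ΔL, ΔJ).
(a)–(c): forbidden (ΔL, ΔJ).
(a)–(d): forbidden (ΔS, ΔL, ΔJ).
(a)–(e): forbidden (parity, ΔS, ΔL).
(b)–(c): allowed.
(b)–(d): forbidden (ΔS).
(b)–(e): forbidden (parity, ΔS).
(c)–(d): forbidden (parity, ΔS).
(c)–(e): forbidden (ΔS).
(d)–(e): allowed.
Allowed pairs: 2 of 10.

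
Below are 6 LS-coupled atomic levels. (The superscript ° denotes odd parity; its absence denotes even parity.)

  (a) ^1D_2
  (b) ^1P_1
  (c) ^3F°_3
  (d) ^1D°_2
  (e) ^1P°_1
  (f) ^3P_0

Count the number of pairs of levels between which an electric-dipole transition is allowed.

(a)–(b): forbidden (parity).
(a)–(c): forbidden (ΔS).
(a)–(d): allowed.
(a)–(e): allowed.
(a)–(f): forbidden (parity, ΔS, ΔJ).
(b)–(c): forbidden (ΔS, ΔL, ΔJ).
(b)–(d): allowed.
(b)–(e): allowed.
(b)–(f): forbidden (parity, ΔS).
(c)–(d): forbidden (parity, ΔS).
(c)–(e): forbidden (parity, ΔS, ΔL, ΔJ).
(c)–(f): forbidden (ΔL, ΔJ).
(d)–(e): forbidden (parity).
(d)–(f): forbidden (ΔS, ΔJ).
(e)–(f): forbidden (ΔS).
Allowed pairs: 4 of 15.

4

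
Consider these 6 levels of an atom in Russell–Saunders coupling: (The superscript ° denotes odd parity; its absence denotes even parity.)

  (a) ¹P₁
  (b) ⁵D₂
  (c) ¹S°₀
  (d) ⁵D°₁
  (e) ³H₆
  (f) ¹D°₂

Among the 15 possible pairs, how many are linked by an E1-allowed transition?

(a)–(b): forbidden (parity, ΔS).
(a)–(c): allowed.
(a)–(d): forbidden (ΔS).
(a)–(e): forbidden (parity, ΔS, ΔL, ΔJ).
(a)–(f): allowed.
(b)–(c): forbidden (ΔS, ΔL, ΔJ).
(b)–(d): allowed.
(b)–(e): forbidden (parity, ΔS, ΔL, ΔJ).
(b)–(f): forbidden (ΔS).
(c)–(d): forbidden (parity, ΔS, ΔL).
(c)–(e): forbidden (ΔS, ΔL, ΔJ).
(c)–(f): forbidden (parity, ΔL, ΔJ).
(d)–(e): forbidden (ΔS, ΔL, ΔJ).
(d)–(f): forbidden (parity, ΔS).
(e)–(f): forbidden (ΔS, ΔL, ΔJ).
Allowed pairs: 3 of 15.

3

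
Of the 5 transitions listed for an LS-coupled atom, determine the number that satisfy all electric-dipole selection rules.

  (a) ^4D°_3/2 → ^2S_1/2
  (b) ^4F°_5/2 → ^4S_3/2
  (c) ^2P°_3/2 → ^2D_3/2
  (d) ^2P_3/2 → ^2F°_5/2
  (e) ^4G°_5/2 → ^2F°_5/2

1

(a) forbidden (ΔS, ΔL fail)
(b) forbidden (ΔL fails)
(c) allowed
(d) forbidden (ΔL fails)
(e) forbidden (parity, ΔS fail)
Total allowed: 1 of 5.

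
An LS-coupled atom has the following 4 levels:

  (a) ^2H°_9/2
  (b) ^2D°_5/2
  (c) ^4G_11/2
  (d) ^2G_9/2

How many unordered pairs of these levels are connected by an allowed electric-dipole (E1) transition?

(a)–(b): forbidden (parity, ΔL, ΔJ).
(a)–(c): forbidden (ΔS).
(a)–(d): allowed.
(b)–(c): forbidden (ΔS, ΔL, ΔJ).
(b)–(d): forbidden (ΔL, ΔJ).
(c)–(d): forbidden (parity, ΔS).
Allowed pairs: 1 of 6.

1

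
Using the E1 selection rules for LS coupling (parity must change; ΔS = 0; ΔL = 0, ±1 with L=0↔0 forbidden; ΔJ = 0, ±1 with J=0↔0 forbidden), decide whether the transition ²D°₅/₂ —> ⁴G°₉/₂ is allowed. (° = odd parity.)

Reading off the term symbols: S 1/2→3/2, L 2→4, J 5/2→9/2, parity odd→odd.
ΔJ = 0, ±1 (not J=0↔0): J: 5/2 → 9/2, ΔJ = +2 — fails.
ΔL = 0, ±1 (not L=0↔0): L: 2 → 4, ΔL = +2 — fails.
ΔS = 0: S: 1/2 → 3/2 — fails.
Parity must change: odd → odd — fails.
Rule(s) violated: parity, ΔS, ΔL, ΔJ.

forbidden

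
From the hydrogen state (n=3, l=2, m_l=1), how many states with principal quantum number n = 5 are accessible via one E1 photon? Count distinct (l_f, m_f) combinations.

5

E1 requires Δl = ±1, so l_f ∈ {1, 3}; with 0 ≤ l_f ≤ n_f−1 = 4, the allowed l_f values are {1, 3}.
For l_f = 1: m_f ∈ {m_i−1, m_i, m_i+1} ∩ [−1, 1] = {0, 1} → 2 states.
For l_f = 3: m_f ∈ {m_i−1, m_i, m_i+1} ∩ [−3, 3] = {0, 1, 2} → 3 states.
Total: 5.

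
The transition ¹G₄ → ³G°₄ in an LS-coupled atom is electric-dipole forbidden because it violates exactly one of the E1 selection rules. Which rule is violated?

the ΔS = 0 rule

Reading off the term symbols: S 0→1, L 4→4, J 4→4, parity even→odd.
Parity must change: even → odd — passes.
ΔS = 0: S: 0 → 1 — fails.
ΔL = 0, ±1 (not L=0↔0): L: 4 → 4, ΔL = +0 — passes.
ΔJ = 0, ±1 (not J=0↔0): J: 4 → 4, ΔJ = +0 — passes.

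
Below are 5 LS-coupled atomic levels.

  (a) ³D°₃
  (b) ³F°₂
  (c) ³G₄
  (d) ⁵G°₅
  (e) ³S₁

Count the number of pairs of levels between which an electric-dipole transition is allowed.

0

(a)–(b): forbidden (parity).
(a)–(c): forbidden (ΔL).
(a)–(d): forbidden (parity, ΔS, ΔL, ΔJ).
(a)–(e): forbidden (ΔL, ΔJ).
(b)–(c): forbidden (ΔJ).
(b)–(d): forbidden (parity, ΔS, ΔJ).
(b)–(e): forbidden (ΔL).
(c)–(d): forbidden (ΔS).
(c)–(e): forbidden (parity, ΔL, ΔJ).
(d)–(e): forbidden (ΔS, ΔL, ΔJ).
Allowed pairs: 0 of 10.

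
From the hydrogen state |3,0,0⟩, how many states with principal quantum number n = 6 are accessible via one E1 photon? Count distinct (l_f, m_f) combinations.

E1 requires Δl = ±1, so l_f ∈ {-1, 1}; with 0 ≤ l_f ≤ n_f−1 = 5, the allowed l_f values are {1}.
For l_f = 1: m_f ∈ {m_i−1, m_i, m_i+1} ∩ [−1, 1] = {-1, 0, 1} → 3 states.
Total: 3.

3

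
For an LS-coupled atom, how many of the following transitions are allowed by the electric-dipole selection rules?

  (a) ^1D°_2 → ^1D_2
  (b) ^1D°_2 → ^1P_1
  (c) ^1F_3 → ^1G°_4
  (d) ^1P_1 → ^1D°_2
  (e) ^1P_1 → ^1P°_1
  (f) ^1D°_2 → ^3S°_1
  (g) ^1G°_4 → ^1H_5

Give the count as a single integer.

6

(a) allowed
(b) allowed
(c) allowed
(d) allowed
(e) allowed
(f) forbidden (parity, ΔS, ΔL fail)
(g) allowed
Total allowed: 6 of 7.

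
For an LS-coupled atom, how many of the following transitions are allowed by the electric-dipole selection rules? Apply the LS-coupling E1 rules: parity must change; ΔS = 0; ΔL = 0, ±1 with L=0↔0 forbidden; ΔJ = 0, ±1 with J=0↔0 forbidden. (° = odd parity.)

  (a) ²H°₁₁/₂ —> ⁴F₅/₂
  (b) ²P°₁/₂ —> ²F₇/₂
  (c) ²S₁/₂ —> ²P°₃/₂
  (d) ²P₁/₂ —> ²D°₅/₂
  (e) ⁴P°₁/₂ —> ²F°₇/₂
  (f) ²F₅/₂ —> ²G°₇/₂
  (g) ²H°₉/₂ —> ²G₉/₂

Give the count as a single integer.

3

(a) forbidden (ΔS, ΔL, ΔJ fail)
(b) forbidden (ΔL, ΔJ fail)
(c) allowed
(d) forbidden (ΔJ fails)
(e) forbidden (parity, ΔS, ΔL, ΔJ fail)
(f) allowed
(g) allowed
Total allowed: 3 of 7.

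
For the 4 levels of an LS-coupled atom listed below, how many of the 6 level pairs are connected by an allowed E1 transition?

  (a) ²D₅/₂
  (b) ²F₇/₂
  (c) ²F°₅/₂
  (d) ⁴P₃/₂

(a)–(b): forbidden (parity).
(a)–(c): allowed.
(a)–(d): forbidden (parity, ΔS).
(b)–(c): allowed.
(b)–(d): forbidden (parity, ΔS, ΔL, ΔJ).
(c)–(d): forbidden (ΔS, ΔL).
Allowed pairs: 2 of 6.

2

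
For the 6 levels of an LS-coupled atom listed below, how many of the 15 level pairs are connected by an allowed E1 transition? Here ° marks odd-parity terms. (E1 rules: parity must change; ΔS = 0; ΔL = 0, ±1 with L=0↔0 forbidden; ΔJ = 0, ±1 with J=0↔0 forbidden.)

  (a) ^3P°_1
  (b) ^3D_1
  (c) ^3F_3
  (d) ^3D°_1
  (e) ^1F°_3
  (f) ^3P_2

(a)–(b): allowed.
(a)–(c): forbidden (ΔL, ΔJ).
(a)–(d): forbidden (parity).
(a)–(e): forbidden (parity, ΔS, ΔL, ΔJ).
(a)–(f): allowed.
(b)–(c): forbidden (parity, ΔJ).
(b)–(d): allowed.
(b)–(e): forbidden (ΔS, ΔJ).
(b)–(f): forbidden (parity).
(c)–(d): forbidden (ΔJ).
(c)–(e): forbidden (ΔS).
(c)–(f): forbidden (parity, ΔL).
(d)–(e): forbidden (parity, ΔS, ΔJ).
(d)–(f): allowed.
(e)–(f): forbidden (ΔS, ΔL).
Allowed pairs: 4 of 15.

4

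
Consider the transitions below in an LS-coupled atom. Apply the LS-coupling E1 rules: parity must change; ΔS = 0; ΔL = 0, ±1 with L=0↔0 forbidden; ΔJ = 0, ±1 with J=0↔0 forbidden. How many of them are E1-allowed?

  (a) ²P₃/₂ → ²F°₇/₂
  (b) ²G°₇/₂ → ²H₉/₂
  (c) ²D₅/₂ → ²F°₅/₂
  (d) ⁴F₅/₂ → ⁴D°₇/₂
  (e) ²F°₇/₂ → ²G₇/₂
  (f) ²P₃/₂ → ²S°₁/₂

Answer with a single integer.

(a) forbidden (ΔL, ΔJ fail)
(b) allowed
(c) allowed
(d) allowed
(e) allowed
(f) allowed
Total allowed: 5 of 6.

5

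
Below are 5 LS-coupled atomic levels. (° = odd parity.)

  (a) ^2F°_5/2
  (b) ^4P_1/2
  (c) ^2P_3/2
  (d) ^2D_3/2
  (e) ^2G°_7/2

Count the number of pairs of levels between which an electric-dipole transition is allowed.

(a)–(b): forbidden (ΔS, ΔL, ΔJ).
(a)–(c): forbidden (ΔL).
(a)–(d): allowed.
(a)–(e): forbidden (parity).
(b)–(c): forbidden (parity, ΔS).
(b)–(d): forbidden (parity, ΔS).
(b)–(e): forbidden (ΔS, ΔL, ΔJ).
(c)–(d): forbidden (parity).
(c)–(e): forbidden (ΔL, ΔJ).
(d)–(e): forbidden (ΔL, ΔJ).
Allowed pairs: 1 of 10.

1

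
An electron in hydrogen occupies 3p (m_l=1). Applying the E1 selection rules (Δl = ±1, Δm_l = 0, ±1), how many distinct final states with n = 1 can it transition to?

1

E1 requires Δl = ±1, so l_f ∈ {0, 2}; with 0 ≤ l_f ≤ n_f−1 = 0, the allowed l_f values are {0}.
For l_f = 0: m_f ∈ {m_i−1, m_i, m_i+1} ∩ [−0, 0] = {0} → 1 state.
Total: 1.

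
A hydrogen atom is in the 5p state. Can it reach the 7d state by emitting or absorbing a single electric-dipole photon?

allowed

l: 1 → 2 (Δl = +1). Δl = ±1 ok.
All E1 selection rules are satisfied.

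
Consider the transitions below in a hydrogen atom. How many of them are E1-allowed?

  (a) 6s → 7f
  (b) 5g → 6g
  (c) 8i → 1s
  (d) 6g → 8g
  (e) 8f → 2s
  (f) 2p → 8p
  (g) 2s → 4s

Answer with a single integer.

(a) forbidden — Δl = +3 (E1 requires Δl = ±1)
(b) forbidden — Δl = +0 (E1 requires Δl = ±1)
(c) forbidden — Δl = -6 (E1 requires Δl = ±1)
(d) forbidden — Δl = +0 (E1 requires Δl = ±1)
(e) forbidden — Δl = -3 (E1 requires Δl = ±1)
(f) forbidden — Δl = +0 (E1 requires Δl = ±1)
(g) forbidden — Δl = +0 (E1 requires Δl = ±1)
Total allowed: 0 of 7.

0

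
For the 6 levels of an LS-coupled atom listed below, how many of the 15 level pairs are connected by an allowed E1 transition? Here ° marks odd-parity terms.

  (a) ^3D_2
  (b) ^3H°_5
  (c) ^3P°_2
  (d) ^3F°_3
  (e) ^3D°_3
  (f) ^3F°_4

3

(a)–(b): forbidden (ΔL, ΔJ).
(a)–(c): allowed.
(a)–(d): allowed.
(a)–(e): allowed.
(a)–(f): forbidden (ΔJ).
(b)–(c): forbidden (parity, ΔL, ΔJ).
(b)–(d): forbidden (parity, ΔL, ΔJ).
(b)–(e): forbidden (parity, ΔL, ΔJ).
(b)–(f): forbidden (parity, ΔL).
(c)–(d): forbidden (parity, ΔL).
(c)–(e): forbidden (parity).
(c)–(f): forbidden (parity, ΔL, ΔJ).
(d)–(e): forbidden (parity).
(d)–(f): forbidden (parity).
(e)–(f): forbidden (parity).
Allowed pairs: 3 of 15.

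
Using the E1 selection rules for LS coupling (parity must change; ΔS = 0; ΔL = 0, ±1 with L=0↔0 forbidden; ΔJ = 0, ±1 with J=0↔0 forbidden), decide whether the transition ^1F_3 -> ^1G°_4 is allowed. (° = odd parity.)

allowed

Initial level: S=0, L=3, J=3, parity even. Final level: S=0, L=4, J=4, parity odd.
ΔL = 0, ±1 (not L=0↔0): L: 3 → 4, ΔL = +1 — ok.
ΔJ = 0, ±1 (not J=0↔0): J: 3 → 4, ΔJ = +1 — ok.
Parity must change: even → odd — ok.
ΔS = 0: S: 0 → 0 — ok.
All four E1 rules are satisfied.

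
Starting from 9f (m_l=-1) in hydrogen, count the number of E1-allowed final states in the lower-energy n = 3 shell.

3

E1 requires Δl = ±1, so l_f ∈ {2, 4}; with 0 ≤ l_f ≤ n_f−1 = 2, the allowed l_f values are {2}.
For l_f = 2: m_f ∈ {m_i−1, m_i, m_i+1} ∩ [−2, 2] = {-2, -1, 0} → 3 states.
Total: 3.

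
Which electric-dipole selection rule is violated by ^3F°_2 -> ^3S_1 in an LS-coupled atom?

Initial level: S=1, L=3, J=2, parity odd. Final level: S=1, L=0, J=1, parity even.
Parity must change: odd → even — passes.
ΔS = 0: S: 1 → 1 — passes.
ΔL = 0, ±1 (not L=0↔0): L: 3 → 0, ΔL = -3 — fails.
ΔJ = 0, ±1 (not J=0↔0): J: 2 → 1, ΔJ = -1 — passes.

the ΔL = 0, ±1 rule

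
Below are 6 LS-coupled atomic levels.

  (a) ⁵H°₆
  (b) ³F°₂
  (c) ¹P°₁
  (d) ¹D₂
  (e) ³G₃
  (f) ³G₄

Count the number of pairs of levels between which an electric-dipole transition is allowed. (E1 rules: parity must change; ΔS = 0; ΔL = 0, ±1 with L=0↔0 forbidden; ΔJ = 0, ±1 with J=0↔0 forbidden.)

2

(a)–(b): forbidden (parity, ΔS, ΔL, ΔJ).
(a)–(c): forbidden (parity, ΔS, ΔL, ΔJ).
(a)–(d): forbidden (ΔS, ΔL, ΔJ).
(a)–(e): forbidden (ΔS, ΔJ).
(a)–(f): forbidden (ΔS, ΔJ).
(b)–(c): forbidden (parity, ΔS, ΔL).
(b)–(d): forbidden (ΔS).
(b)–(e): allowed.
(b)–(f): forbidden (ΔJ).
(c)–(d): allowed.
(c)–(e): forbidden (ΔS, ΔL, ΔJ).
(c)–(f): forbidden (ΔS, ΔL, ΔJ).
(d)–(e): forbidden (parity, ΔS, ΔL).
(d)–(f): forbidden (parity, ΔS, ΔL, ΔJ).
(e)–(f): forbidden (parity).
Allowed pairs: 2 of 15.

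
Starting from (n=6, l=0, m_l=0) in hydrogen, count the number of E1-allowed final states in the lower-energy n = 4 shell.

3

E1 requires Δl = ±1, so l_f ∈ {-1, 1}; with 0 ≤ l_f ≤ n_f−1 = 3, the allowed l_f values are {1}.
For l_f = 1: m_f ∈ {m_i−1, m_i, m_i+1} ∩ [−1, 1] = {-1, 0, 1} → 3 states.
Total: 3.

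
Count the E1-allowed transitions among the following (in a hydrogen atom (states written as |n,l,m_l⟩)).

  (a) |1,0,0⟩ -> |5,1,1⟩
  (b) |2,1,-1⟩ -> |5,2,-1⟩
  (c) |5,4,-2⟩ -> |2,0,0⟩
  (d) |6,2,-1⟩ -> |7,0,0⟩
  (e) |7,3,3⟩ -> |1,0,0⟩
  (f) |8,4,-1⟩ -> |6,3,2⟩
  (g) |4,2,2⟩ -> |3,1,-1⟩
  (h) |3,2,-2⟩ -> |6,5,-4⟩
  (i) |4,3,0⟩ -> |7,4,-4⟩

(a) allowed
(b) allowed
(c) forbidden — Δl = -4 (E1 requires Δl = ±1); Δm_l = +2 (E1 requires Δm_l = 0, ±1)
(d) forbidden — Δl = -2 (E1 requires Δl = ±1)
(e) forbidden — Δl = -3 (E1 requires Δl = ±1); Δm_l = -3 (E1 requires Δm_l = 0, ±1)
(f) forbidden — Δm_l = +3 (E1 requires Δm_l = 0, ±1)
(g) forbidden — Δm_l = -3 (E1 requires Δm_l = 0, ±1)
(h) forbidden — Δl = +3 (E1 requires Δl = ±1); Δm_l = -2 (E1 requires Δm_l = 0, ±1)
(i) forbidden — Δm_l = -4 (E1 requires Δm_l = 0, ±1)
Total allowed: 2 of 9.

2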